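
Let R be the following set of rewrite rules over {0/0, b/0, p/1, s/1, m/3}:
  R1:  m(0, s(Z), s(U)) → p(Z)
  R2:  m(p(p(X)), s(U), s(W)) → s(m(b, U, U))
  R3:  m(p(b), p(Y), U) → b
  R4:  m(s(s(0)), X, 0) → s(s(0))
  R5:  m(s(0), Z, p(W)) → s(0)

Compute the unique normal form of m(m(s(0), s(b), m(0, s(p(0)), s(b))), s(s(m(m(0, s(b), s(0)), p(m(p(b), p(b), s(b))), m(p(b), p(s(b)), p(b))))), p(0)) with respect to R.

1. m(m(s(0), s(b), m(0, s(p(0)), s(b))), s(s(m(m(0, s(b), s(0)), p(m(p(b), p(b), s(b))), m(p(b), p(s(b)), p(b))))), p(0))  →  m(m(s(0), s(b), p(p(0))), s(s(m(m(0, s(b), s(0)), p(m(p(b), p(b), s(b))), m(p(b), p(s(b)), p(b))))), p(0))   [R1 at 1.3]
2. m(m(s(0), s(b), p(p(0))), s(s(m(m(0, s(b), s(0)), p(m(p(b), p(b), s(b))), m(p(b), p(s(b)), p(b))))), p(0))  →  m(s(0), s(s(m(m(0, s(b), s(0)), p(m(p(b), p(b), s(b))), m(p(b), p(s(b)), p(b))))), p(0))   [R5 at 1]
3. m(s(0), s(s(m(m(0, s(b), s(0)), p(m(p(b), p(b), s(b))), m(p(b), p(s(b)), p(b))))), p(0))  →  s(0)   [R5 at ε]

s(0)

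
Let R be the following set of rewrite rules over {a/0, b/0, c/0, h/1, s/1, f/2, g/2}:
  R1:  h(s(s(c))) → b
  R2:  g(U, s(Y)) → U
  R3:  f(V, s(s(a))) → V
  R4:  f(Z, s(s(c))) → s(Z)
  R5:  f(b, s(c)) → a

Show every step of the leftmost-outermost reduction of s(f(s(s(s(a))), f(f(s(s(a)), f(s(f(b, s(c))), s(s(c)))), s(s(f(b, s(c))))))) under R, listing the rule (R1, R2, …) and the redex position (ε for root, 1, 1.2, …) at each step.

s(s(s(s(a))))

1. s(f(s(s(s(a))), f(f(s(s(a)), f(s(f(b, s(c))), s(s(c)))), s(s(f(b, s(c)))))))  →  s(f(s(s(s(a))), f(f(s(s(a)), s(s(f(b, s(c))))), s(s(f(b, s(c)))))))   [R4 at 1.2.1.2]
2. s(f(s(s(s(a))), f(f(s(s(a)), s(s(f(b, s(c))))), s(s(f(b, s(c)))))))  →  s(f(s(s(s(a))), f(f(s(s(a)), s(s(a))), s(s(f(b, s(c)))))))   [R5 at 1.2.1.2.1.1]
3. s(f(s(s(s(a))), f(f(s(s(a)), s(s(a))), s(s(f(b, s(c)))))))  →  s(f(s(s(s(a))), f(s(s(a)), s(s(f(b, s(c)))))))   [R3 at 1.2.1]
4. s(f(s(s(s(a))), f(s(s(a)), s(s(f(b, s(c)))))))  →  s(f(s(s(s(a))), f(s(s(a)), s(s(a)))))   [R5 at 1.2.2.1.1]
5. s(f(s(s(s(a))), f(s(s(a)), s(s(a)))))  →  s(f(s(s(s(a))), s(s(a))))   [R3 at 1.2]
6. s(f(s(s(s(a))), s(s(a))))  →  s(s(s(s(a))))   [R3 at 1]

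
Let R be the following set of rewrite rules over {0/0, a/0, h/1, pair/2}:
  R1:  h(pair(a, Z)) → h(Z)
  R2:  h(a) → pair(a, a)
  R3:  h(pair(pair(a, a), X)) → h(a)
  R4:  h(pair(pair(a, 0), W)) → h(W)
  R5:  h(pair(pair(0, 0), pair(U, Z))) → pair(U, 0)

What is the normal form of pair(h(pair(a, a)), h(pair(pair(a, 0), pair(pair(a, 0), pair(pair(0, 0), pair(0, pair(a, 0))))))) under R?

pair(pair(a, a), pair(0, 0))

1. pair(h(pair(a, a)), h(pair(pair(a, 0), pair(pair(a, 0), pair(pair(0, 0), pair(0, pair(a, 0)))))))  →  pair(h(a), h(pair(pair(a, 0), pair(pair(a, 0), pair(pair(0, 0), pair(0, pair(a, 0)))))))   [R1 at 1]
2. pair(h(a), h(pair(pair(a, 0), pair(pair(a, 0), pair(pair(0, 0), pair(0, pair(a, 0)))))))  →  pair(pair(a, a), h(pair(pair(a, 0), pair(pair(a, 0), pair(pair(0, 0), pair(0, pair(a, 0)))))))   [R2 at 1]
3. pair(pair(a, a), h(pair(pair(a, 0), pair(pair(a, 0), pair(pair(0, 0), pair(0, pair(a, 0)))))))  →  pair(pair(a, a), h(pair(pair(a, 0), pair(pair(0, 0), pair(0, pair(a, 0))))))   [R4 at 2]
4. pair(pair(a, a), h(pair(pair(a, 0), pair(pair(0, 0), pair(0, pair(a, 0))))))  →  pair(pair(a, a), h(pair(pair(0, 0), pair(0, pair(a, 0)))))   [R4 at 2]
5. pair(pair(a, a), h(pair(pair(0, 0), pair(0, pair(a, 0)))))  →  pair(pair(a, a), pair(0, 0))   [R5 at 2]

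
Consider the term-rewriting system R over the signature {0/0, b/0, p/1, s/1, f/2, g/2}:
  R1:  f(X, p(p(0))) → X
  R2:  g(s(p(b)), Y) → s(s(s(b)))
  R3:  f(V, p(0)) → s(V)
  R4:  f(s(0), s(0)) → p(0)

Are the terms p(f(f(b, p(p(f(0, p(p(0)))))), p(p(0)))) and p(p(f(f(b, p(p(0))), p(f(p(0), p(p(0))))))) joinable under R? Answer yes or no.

Reduce t₁ = p(f(f(b, p(p(f(0, p(p(0)))))), p(p(0)))):
1. p(f(f(b, p(p(f(0, p(p(0)))))), p(p(0))))  →  p(f(b, p(p(f(0, p(p(0)))))))   [R1 at 1]
2. p(f(b, p(p(f(0, p(p(0)))))))  →  p(f(b, p(p(0))))   [R1 at 1.2.1.1]
3. p(f(b, p(p(0))))  →  p(b)   [R1 at 1]

Reduce t₂ = p(p(f(f(b, p(p(0))), p(f(p(0), p(p(0))))))):
1. p(p(f(f(b, p(p(0))), p(f(p(0), p(p(0)))))))  →  p(p(f(b, p(f(p(0), p(p(0)))))))   [R1 at 1.1.1]
2. p(p(f(b, p(f(p(0), p(p(0)))))))  →  p(p(f(b, p(p(0)))))   [R1 at 1.1.2.1]
3. p(p(f(b, p(p(0)))))  →  p(p(b))   [R1 at 1.1]

no — NF(t₁) = p(b), NF(t₂) = p(p(b))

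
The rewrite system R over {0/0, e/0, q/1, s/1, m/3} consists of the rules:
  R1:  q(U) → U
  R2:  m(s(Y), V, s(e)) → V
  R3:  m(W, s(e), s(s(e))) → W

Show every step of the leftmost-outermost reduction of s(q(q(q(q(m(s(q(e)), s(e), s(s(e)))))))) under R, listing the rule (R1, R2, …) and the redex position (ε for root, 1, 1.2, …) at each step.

1. s(q(q(q(q(m(s(q(e)), s(e), s(s(e))))))))  →  s(q(q(q(m(s(q(e)), s(e), s(s(e)))))))   [R1 at 1]
2. s(q(q(q(m(s(q(e)), s(e), s(s(e)))))))  →  s(q(q(m(s(q(e)), s(e), s(s(e))))))   [R1 at 1]
3. s(q(q(m(s(q(e)), s(e), s(s(e))))))  →  s(q(m(s(q(e)), s(e), s(s(e)))))   [R1 at 1]
4. s(q(m(s(q(e)), s(e), s(s(e)))))  →  s(m(s(q(e)), s(e), s(s(e))))   [R1 at 1]
5. s(m(s(q(e)), s(e), s(s(e))))  →  s(s(q(e)))   [R3 at 1]
6. s(s(q(e)))  →  s(s(e))   [R1 at 1.1]

s(s(e))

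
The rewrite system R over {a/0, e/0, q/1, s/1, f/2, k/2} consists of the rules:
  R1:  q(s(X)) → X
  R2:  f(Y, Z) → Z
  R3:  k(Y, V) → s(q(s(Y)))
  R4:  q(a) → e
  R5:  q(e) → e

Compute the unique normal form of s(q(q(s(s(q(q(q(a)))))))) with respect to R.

s(e)

1. s(q(q(s(s(q(q(q(a))))))))  →  s(q(s(q(q(q(a))))))   [R1 at 1.1]
2. s(q(s(q(q(q(a))))))  →  s(q(q(q(a))))   [R1 at 1]
3. s(q(q(q(a))))  →  s(q(q(e)))   [R4 at 1.1.1]
4. s(q(q(e)))  →  s(q(e))   [R5 at 1.1]
5. s(q(e))  →  s(e)   [R5 at 1]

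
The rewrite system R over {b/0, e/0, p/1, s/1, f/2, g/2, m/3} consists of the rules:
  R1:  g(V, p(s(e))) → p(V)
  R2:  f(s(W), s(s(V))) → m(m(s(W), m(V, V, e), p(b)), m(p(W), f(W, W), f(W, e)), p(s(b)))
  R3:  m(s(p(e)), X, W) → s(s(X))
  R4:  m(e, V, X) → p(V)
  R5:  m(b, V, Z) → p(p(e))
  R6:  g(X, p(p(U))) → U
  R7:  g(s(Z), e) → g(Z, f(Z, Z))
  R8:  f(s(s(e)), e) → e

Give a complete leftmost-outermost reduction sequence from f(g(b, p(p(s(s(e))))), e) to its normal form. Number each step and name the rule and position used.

e

1. f(g(b, p(p(s(s(e))))), e)  →  f(s(s(e)), e)   [R6 at 1]
2. f(s(s(e)), e)  →  e   [R8 at ε]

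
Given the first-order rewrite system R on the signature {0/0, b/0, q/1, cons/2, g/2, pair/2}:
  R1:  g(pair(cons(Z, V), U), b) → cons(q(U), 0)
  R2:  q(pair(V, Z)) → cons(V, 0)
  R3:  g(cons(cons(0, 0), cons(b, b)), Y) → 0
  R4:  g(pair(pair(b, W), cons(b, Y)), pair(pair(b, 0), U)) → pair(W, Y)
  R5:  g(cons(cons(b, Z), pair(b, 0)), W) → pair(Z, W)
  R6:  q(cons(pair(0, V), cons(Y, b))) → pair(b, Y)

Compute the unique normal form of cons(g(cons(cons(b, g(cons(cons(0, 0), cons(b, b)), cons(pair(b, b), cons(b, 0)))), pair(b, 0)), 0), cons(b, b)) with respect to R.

1. cons(g(cons(cons(b, g(cons(cons(0, 0), cons(b, b)), cons(pair(b, b), cons(b, 0)))), pair(b, 0)), 0), cons(b, b))  →  cons(pair(g(cons(cons(0, 0), cons(b, b)), cons(pair(b, b), cons(b, 0))), 0), cons(b, b))   [R5 at 1]
2. cons(pair(g(cons(cons(0, 0), cons(b, b)), cons(pair(b, b), cons(b, 0))), 0), cons(b, b))  →  cons(pair(0, 0), cons(b, b))   [R3 at 1.1]

cons(pair(0, 0), cons(b, b))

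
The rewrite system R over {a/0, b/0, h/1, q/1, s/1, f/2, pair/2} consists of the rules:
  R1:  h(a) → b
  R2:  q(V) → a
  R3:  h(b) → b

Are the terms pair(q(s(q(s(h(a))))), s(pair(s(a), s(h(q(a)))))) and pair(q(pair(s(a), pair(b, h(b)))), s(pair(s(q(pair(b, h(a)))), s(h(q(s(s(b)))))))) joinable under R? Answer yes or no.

Reduce t₁ = pair(q(s(q(s(h(a))))), s(pair(s(a), s(h(q(a)))))):
1. pair(q(s(q(s(h(a))))), s(pair(s(a), s(h(q(a))))))  →  pair(a, s(pair(s(a), s(h(q(a))))))   [R2 at 1]
2. pair(a, s(pair(s(a), s(h(q(a))))))  →  pair(a, s(pair(s(a), s(h(a)))))   [R2 at 2.1.2.1.1]
3. pair(a, s(pair(s(a), s(h(a)))))  →  pair(a, s(pair(s(a), s(b))))   [R1 at 2.1.2.1]

Reduce t₂ = pair(q(pair(s(a), pair(b, h(b)))), s(pair(s(q(pair(b, h(a)))), s(h(q(s(s(b)))))))):
1. pair(q(pair(s(a), pair(b, h(b)))), s(pair(s(q(pair(b, h(a)))), s(h(q(s(s(b))))))))  →  pair(a, s(pair(s(q(pair(b, h(a)))), s(h(q(s(s(b))))))))   [R2 at 1]
2. pair(a, s(pair(s(q(pair(b, h(a)))), s(h(q(s(s(b))))))))  →  pair(a, s(pair(s(a), s(h(q(s(s(b))))))))   [R2 at 2.1.1.1]
3. pair(a, s(pair(s(a), s(h(q(s(s(b))))))))  →  pair(a, s(pair(s(a), s(h(a)))))   [R2 at 2.1.2.1.1]
4. pair(a, s(pair(s(a), s(h(a)))))  →  pair(a, s(pair(s(a), s(b))))   [R1 at 2.1.2.1]

yes — NF(t₁) = pair(a, s(pair(s(a), s(b)))), NF(t₂) = pair(a, s(pair(s(a), s(b))))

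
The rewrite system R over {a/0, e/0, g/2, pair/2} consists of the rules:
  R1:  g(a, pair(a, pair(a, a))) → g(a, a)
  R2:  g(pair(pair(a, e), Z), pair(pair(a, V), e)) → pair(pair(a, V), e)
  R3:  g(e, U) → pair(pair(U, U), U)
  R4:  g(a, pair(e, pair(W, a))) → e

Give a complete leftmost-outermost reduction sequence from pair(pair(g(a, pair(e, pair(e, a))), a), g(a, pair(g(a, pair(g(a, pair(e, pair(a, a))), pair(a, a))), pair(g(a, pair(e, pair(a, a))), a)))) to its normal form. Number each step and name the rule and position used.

1. pair(pair(g(a, pair(e, pair(e, a))), a), g(a, pair(g(a, pair(g(a, pair(e, pair(a, a))), pair(a, a))), pair(g(a, pair(e, pair(a, a))), a))))  →  pair(pair(e, a), g(a, pair(g(a, pair(g(a, pair(e, pair(a, a))), pair(a, a))), pair(g(a, pair(e, pair(a, a))), a))))   [R4 at 1.1]
2. pair(pair(e, a), g(a, pair(g(a, pair(g(a, pair(e, pair(a, a))), pair(a, a))), pair(g(a, pair(e, pair(a, a))), a))))  →  pair(pair(e, a), g(a, pair(g(a, pair(e, pair(a, a))), pair(g(a, pair(e, pair(a, a))), a))))   [R4 at 2.2.1.2.1]
3. pair(pair(e, a), g(a, pair(g(a, pair(e, pair(a, a))), pair(g(a, pair(e, pair(a, a))), a))))  →  pair(pair(e, a), g(a, pair(e, pair(g(a, pair(e, pair(a, a))), a))))   [R4 at 2.2.1]
4. pair(pair(e, a), g(a, pair(e, pair(g(a, pair(e, pair(a, a))), a))))  →  pair(pair(e, a), e)   [R4 at 2]

pair(pair(e, a), e)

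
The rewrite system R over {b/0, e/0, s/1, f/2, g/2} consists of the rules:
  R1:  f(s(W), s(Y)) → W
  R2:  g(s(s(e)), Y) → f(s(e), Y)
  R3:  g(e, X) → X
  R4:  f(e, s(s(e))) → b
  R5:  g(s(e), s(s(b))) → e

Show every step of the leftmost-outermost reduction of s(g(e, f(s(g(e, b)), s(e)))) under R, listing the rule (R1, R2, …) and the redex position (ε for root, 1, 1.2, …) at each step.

1. s(g(e, f(s(g(e, b)), s(e))))  →  s(f(s(g(e, b)), s(e)))   [R3 at 1]
2. s(f(s(g(e, b)), s(e)))  →  s(g(e, b))   [R1 at 1]
3. s(g(e, b))  →  s(b)   [R3 at 1]

s(b)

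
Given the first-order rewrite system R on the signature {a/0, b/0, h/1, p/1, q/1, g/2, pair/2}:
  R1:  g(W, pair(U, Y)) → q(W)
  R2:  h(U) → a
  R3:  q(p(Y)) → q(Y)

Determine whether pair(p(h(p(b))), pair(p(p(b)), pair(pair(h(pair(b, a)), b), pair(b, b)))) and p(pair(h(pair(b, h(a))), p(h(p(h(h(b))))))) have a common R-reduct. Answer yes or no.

no — NF(t₁) = pair(p(a), pair(p(p(b)), pair(pair(a, b), pair(b, b)))), NF(t₂) = p(pair(a, p(a)))

Reduce t₁ = pair(p(h(p(b))), pair(p(p(b)), pair(pair(h(pair(b, a)), b), pair(b, b)))):
1. pair(p(h(p(b))), pair(p(p(b)), pair(pair(h(pair(b, a)), b), pair(b, b))))  →  pair(p(a), pair(p(p(b)), pair(pair(h(pair(b, a)), b), pair(b, b))))   [R2 at 1.1]
2. pair(p(a), pair(p(p(b)), pair(pair(h(pair(b, a)), b), pair(b, b))))  →  pair(p(a), pair(p(p(b)), pair(pair(a, b), pair(b, b))))   [R2 at 2.2.1.1]

Reduce t₂ = p(pair(h(pair(b, h(a))), p(h(p(h(h(b))))))):
1. p(pair(h(pair(b, h(a))), p(h(p(h(h(b)))))))  →  p(pair(a, p(h(p(h(h(b)))))))   [R2 at 1.1]
2. p(pair(a, p(h(p(h(h(b)))))))  →  p(pair(a, p(a)))   [R2 at 1.2.1]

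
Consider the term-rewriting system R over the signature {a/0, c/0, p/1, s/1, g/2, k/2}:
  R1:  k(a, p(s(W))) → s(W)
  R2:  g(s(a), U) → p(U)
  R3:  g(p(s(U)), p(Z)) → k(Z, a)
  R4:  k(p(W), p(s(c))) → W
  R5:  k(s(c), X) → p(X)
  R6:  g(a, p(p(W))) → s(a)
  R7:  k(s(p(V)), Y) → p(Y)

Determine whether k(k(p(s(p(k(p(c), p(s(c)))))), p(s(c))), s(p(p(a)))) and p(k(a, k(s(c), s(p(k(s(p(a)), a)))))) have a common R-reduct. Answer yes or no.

yes — NF(t₁) = p(s(p(p(a)))), NF(t₂) = p(s(p(p(a))))

Reduce t₁ = k(k(p(s(p(k(p(c), p(s(c)))))), p(s(c))), s(p(p(a)))):
1. k(k(p(s(p(k(p(c), p(s(c)))))), p(s(c))), s(p(p(a))))  →  k(s(p(k(p(c), p(s(c))))), s(p(p(a))))   [R4 at 1]
2. k(s(p(k(p(c), p(s(c))))), s(p(p(a))))  →  p(s(p(p(a))))   [R7 at ε]

Reduce t₂ = p(k(a, k(s(c), s(p(k(s(p(a)), a)))))):
1. p(k(a, k(s(c), s(p(k(s(p(a)), a))))))  →  p(k(a, p(s(p(k(s(p(a)), a))))))   [R5 at 1.2]
2. p(k(a, p(s(p(k(s(p(a)), a))))))  →  p(s(p(k(s(p(a)), a))))   [R1 at 1]
3. p(s(p(k(s(p(a)), a))))  →  p(s(p(p(a))))   [R7 at 1.1.1]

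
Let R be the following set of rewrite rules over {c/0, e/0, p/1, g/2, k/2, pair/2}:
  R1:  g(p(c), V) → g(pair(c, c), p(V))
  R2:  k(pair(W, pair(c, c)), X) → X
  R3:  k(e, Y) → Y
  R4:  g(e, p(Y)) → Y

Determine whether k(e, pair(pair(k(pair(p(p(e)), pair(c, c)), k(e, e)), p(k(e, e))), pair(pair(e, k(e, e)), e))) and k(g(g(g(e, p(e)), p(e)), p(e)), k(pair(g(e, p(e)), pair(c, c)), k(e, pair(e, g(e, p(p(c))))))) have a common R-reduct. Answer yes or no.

no — NF(t₁) = pair(pair(e, p(e)), pair(pair(e, e), e)), NF(t₂) = pair(e, p(c))

Reduce t₁ = k(e, pair(pair(k(pair(p(p(e)), pair(c, c)), k(e, e)), p(k(e, e))), pair(pair(e, k(e, e)), e))):
1. k(e, pair(pair(k(pair(p(p(e)), pair(c, c)), k(e, e)), p(k(e, e))), pair(pair(e, k(e, e)), e)))  →  pair(pair(k(pair(p(p(e)), pair(c, c)), k(e, e)), p(k(e, e))), pair(pair(e, k(e, e)), e))   [R3 at ε]
2. pair(pair(k(pair(p(p(e)), pair(c, c)), k(e, e)), p(k(e, e))), pair(pair(e, k(e, e)), e))  →  pair(pair(k(e, e), p(k(e, e))), pair(pair(e, k(e, e)), e))   [R2 at 1.1]
3. pair(pair(k(e, e), p(k(e, e))), pair(pair(e, k(e, e)), e))  →  pair(pair(e, p(k(e, e))), pair(pair(e, k(e, e)), e))   [R3 at 1.1]
4. pair(pair(e, p(k(e, e))), pair(pair(e, k(e, e)), e))  →  pair(pair(e, p(e)), pair(pair(e, k(e, e)), e))   [R3 at 1.2.1]
5. pair(pair(e, p(e)), pair(pair(e, k(e, e)), e))  →  pair(pair(e, p(e)), pair(pair(e, e), e))   [R3 at 2.1.2]

Reduce t₂ = k(g(g(g(e, p(e)), p(e)), p(e)), k(pair(g(e, p(e)), pair(c, c)), k(e, pair(e, g(e, p(p(c))))))):
1. k(g(g(g(e, p(e)), p(e)), p(e)), k(pair(g(e, p(e)), pair(c, c)), k(e, pair(e, g(e, p(p(c)))))))  →  k(g(g(e, p(e)), p(e)), k(pair(g(e, p(e)), pair(c, c)), k(e, pair(e, g(e, p(p(c)))))))   [R4 at 1.1.1]
2. k(g(g(e, p(e)), p(e)), k(pair(g(e, p(e)), pair(c, c)), k(e, pair(e, g(e, p(p(c)))))))  →  k(g(e, p(e)), k(pair(g(e, p(e)), pair(c, c)), k(e, pair(e, g(e, p(p(c)))))))   [R4 at 1.1]
3. k(g(e, p(e)), k(pair(g(e, p(e)), pair(c, c)), k(e, pair(e, g(e, p(p(c)))))))  →  k(e, k(pair(g(e, p(e)), pair(c, c)), k(e, pair(e, g(e, p(p(c)))))))   [R4 at 1]
4. k(e, k(pair(g(e, p(e)), pair(c, c)), k(e, pair(e, g(e, p(p(c)))))))  →  k(pair(g(e, p(e)), pair(c, c)), k(e, pair(e, g(e, p(p(c))))))   [R3 at ε]
5. k(pair(g(e, p(e)), pair(c, c)), k(e, pair(e, g(e, p(p(c))))))  →  k(e, pair(e, g(e, p(p(c)))))   [R2 at ε]
6. k(e, pair(e, g(e, p(p(c)))))  →  pair(e, g(e, p(p(c))))   [R3 at ε]
7. pair(e, g(e, p(p(c))))  →  pair(e, p(c))   [R4 at 2]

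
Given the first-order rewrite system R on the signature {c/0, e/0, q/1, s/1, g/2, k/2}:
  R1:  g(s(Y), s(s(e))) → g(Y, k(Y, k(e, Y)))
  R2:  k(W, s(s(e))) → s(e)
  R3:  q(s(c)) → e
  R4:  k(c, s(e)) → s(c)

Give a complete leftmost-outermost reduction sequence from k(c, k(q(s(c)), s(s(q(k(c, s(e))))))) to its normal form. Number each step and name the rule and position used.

1. k(c, k(q(s(c)), s(s(q(k(c, s(e)))))))  →  k(c, k(e, s(s(q(k(c, s(e)))))))   [R3 at 2.1]
2. k(c, k(e, s(s(q(k(c, s(e)))))))  →  k(c, k(e, s(s(q(s(c))))))   [R4 at 2.2.1.1.1]
3. k(c, k(e, s(s(q(s(c))))))  →  k(c, k(e, s(s(e))))   [R3 at 2.2.1.1]
4. k(c, k(e, s(s(e))))  →  k(c, s(e))   [R2 at 2]
5. k(c, s(e))  →  s(c)   [R4 at ε]

s(c)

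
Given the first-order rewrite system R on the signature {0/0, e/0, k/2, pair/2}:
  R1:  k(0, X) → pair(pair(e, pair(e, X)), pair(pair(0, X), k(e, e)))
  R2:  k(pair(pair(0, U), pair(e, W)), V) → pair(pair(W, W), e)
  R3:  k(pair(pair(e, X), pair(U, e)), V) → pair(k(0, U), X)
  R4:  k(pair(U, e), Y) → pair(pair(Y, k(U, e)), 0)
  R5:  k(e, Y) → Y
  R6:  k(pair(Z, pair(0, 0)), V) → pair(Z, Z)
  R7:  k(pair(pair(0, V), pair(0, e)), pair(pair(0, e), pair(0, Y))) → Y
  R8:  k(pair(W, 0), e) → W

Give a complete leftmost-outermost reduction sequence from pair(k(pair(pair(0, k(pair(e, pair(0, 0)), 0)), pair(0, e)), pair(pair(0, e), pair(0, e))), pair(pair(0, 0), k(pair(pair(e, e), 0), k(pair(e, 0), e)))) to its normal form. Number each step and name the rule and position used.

1. pair(k(pair(pair(0, k(pair(e, pair(0, 0)), 0)), pair(0, e)), pair(pair(0, e), pair(0, e))), pair(pair(0, 0), k(pair(pair(e, e), 0), k(pair(e, 0), e))))  →  pair(e, pair(pair(0, 0), k(pair(pair(e, e), 0), k(pair(e, 0), e))))   [R7 at 1]
2. pair(e, pair(pair(0, 0), k(pair(pair(e, e), 0), k(pair(e, 0), e))))  →  pair(e, pair(pair(0, 0), k(pair(pair(e, e), 0), e)))   [R8 at 2.2.2]
3. pair(e, pair(pair(0, 0), k(pair(pair(e, e), 0), e)))  →  pair(e, pair(pair(0, 0), pair(e, e)))   [R8 at 2.2]

pair(e, pair(pair(0, 0), pair(e, e)))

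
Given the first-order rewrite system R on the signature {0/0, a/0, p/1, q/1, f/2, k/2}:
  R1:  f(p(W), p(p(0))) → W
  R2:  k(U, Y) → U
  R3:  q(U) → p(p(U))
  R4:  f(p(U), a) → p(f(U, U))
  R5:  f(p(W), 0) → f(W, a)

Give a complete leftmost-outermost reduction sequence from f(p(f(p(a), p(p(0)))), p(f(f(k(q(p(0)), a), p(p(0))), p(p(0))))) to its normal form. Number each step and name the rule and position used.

1. f(p(f(p(a), p(p(0)))), p(f(f(k(q(p(0)), a), p(p(0))), p(p(0)))))  →  f(p(a), p(f(f(k(q(p(0)), a), p(p(0))), p(p(0)))))   [R1 at 1.1]
2. f(p(a), p(f(f(k(q(p(0)), a), p(p(0))), p(p(0)))))  →  f(p(a), p(f(f(q(p(0)), p(p(0))), p(p(0)))))   [R2 at 2.1.1.1]
3. f(p(a), p(f(f(q(p(0)), p(p(0))), p(p(0)))))  →  f(p(a), p(f(f(p(p(p(0))), p(p(0))), p(p(0)))))   [R3 at 2.1.1.1]
4. f(p(a), p(f(f(p(p(p(0))), p(p(0))), p(p(0)))))  →  f(p(a), p(f(p(p(0)), p(p(0)))))   [R1 at 2.1.1]
5. f(p(a), p(f(p(p(0)), p(p(0)))))  →  f(p(a), p(p(0)))   [R1 at 2.1]
6. f(p(a), p(p(0)))  →  a   [R1 at ε]

a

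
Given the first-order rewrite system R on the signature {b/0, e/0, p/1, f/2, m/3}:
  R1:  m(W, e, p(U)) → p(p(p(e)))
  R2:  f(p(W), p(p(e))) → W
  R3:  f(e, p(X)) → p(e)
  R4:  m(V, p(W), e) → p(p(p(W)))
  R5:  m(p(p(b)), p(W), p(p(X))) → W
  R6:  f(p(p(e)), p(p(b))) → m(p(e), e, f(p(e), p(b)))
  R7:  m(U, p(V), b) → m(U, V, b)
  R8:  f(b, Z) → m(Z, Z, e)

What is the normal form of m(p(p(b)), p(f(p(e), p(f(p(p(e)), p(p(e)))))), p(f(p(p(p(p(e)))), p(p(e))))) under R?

e

1. m(p(p(b)), p(f(p(e), p(f(p(p(e)), p(p(e)))))), p(f(p(p(p(p(e)))), p(p(e)))))  →  m(p(p(b)), p(f(p(e), p(p(e)))), p(f(p(p(p(p(e)))), p(p(e)))))   [R2 at 2.1.2.1]
2. m(p(p(b)), p(f(p(e), p(p(e)))), p(f(p(p(p(p(e)))), p(p(e)))))  →  m(p(p(b)), p(e), p(f(p(p(p(p(e)))), p(p(e)))))   [R2 at 2.1]
3. m(p(p(b)), p(e), p(f(p(p(p(p(e)))), p(p(e)))))  →  m(p(p(b)), p(e), p(p(p(p(e)))))   [R2 at 3.1]
4. m(p(p(b)), p(e), p(p(p(p(e)))))  →  e   [R5 at ε]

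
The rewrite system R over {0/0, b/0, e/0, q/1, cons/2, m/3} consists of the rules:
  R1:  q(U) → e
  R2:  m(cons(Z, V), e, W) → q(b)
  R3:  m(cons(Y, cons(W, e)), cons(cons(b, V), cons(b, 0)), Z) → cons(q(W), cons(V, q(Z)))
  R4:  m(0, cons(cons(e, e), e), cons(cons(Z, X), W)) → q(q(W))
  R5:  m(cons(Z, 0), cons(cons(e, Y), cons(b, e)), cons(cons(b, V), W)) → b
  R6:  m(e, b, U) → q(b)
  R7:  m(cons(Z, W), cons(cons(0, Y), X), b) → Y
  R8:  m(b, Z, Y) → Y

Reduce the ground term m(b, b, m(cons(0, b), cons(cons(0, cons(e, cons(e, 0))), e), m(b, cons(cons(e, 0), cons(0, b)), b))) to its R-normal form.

1. m(b, b, m(cons(0, b), cons(cons(0, cons(e, cons(e, 0))), e), m(b, cons(cons(e, 0), cons(0, b)), b)))  →  m(cons(0, b), cons(cons(0, cons(e, cons(e, 0))), e), m(b, cons(cons(e, 0), cons(0, b)), b))   [R8 at ε]
2. m(cons(0, b), cons(cons(0, cons(e, cons(e, 0))), e), m(b, cons(cons(e, 0), cons(0, b)), b))  →  m(cons(0, b), cons(cons(0, cons(e, cons(e, 0))), e), b)   [R8 at 3]
3. m(cons(0, b), cons(cons(0, cons(e, cons(e, 0))), e), b)  →  cons(e, cons(e, 0))   [R7 at ε]

cons(e, cons(e, 0))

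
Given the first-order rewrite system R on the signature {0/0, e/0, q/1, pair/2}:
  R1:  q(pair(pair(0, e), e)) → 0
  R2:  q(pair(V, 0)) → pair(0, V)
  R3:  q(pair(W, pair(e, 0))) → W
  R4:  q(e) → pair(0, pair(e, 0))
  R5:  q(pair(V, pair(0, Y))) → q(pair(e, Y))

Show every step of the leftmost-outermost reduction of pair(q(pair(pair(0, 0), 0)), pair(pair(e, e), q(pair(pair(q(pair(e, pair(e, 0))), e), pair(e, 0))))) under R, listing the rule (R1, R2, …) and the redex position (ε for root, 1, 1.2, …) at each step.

1. pair(q(pair(pair(0, 0), 0)), pair(pair(e, e), q(pair(pair(q(pair(e, pair(e, 0))), e), pair(e, 0)))))  →  pair(pair(0, pair(0, 0)), pair(pair(e, e), q(pair(pair(q(pair(e, pair(e, 0))), e), pair(e, 0)))))   [R2 at 1]
2. pair(pair(0, pair(0, 0)), pair(pair(e, e), q(pair(pair(q(pair(e, pair(e, 0))), e), pair(e, 0)))))  →  pair(pair(0, pair(0, 0)), pair(pair(e, e), pair(q(pair(e, pair(e, 0))), e)))   [R3 at 2.2]
3. pair(pair(0, pair(0, 0)), pair(pair(e, e), pair(q(pair(e, pair(e, 0))), e)))  →  pair(pair(0, pair(0, 0)), pair(pair(e, e), pair(e, e)))   [R3 at 2.2.1]

pair(pair(0, pair(0, 0)), pair(pair(e, e), pair(e, e)))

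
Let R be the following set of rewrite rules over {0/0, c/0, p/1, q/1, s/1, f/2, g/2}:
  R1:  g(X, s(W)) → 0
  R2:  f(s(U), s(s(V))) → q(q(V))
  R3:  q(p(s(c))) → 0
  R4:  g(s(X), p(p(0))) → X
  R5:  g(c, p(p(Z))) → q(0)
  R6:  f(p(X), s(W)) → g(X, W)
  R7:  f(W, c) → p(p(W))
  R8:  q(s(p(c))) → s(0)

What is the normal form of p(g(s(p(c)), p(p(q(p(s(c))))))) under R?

p(p(c))

1. p(g(s(p(c)), p(p(q(p(s(c)))))))  →  p(g(s(p(c)), p(p(0))))   [R3 at 1.2.1.1]
2. p(g(s(p(c)), p(p(0))))  →  p(p(c))   [R4 at 1]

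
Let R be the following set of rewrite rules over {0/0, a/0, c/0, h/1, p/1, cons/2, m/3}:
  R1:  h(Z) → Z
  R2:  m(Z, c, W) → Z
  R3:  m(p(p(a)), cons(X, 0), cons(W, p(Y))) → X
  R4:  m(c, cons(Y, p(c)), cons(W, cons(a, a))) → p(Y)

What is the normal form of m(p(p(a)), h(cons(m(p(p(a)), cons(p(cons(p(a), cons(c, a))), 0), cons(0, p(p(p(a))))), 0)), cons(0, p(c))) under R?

1. m(p(p(a)), h(cons(m(p(p(a)), cons(p(cons(p(a), cons(c, a))), 0), cons(0, p(p(p(a))))), 0)), cons(0, p(c)))  →  m(p(p(a)), cons(m(p(p(a)), cons(p(cons(p(a), cons(c, a))), 0), cons(0, p(p(p(a))))), 0), cons(0, p(c)))   [R1 at 2]
2. m(p(p(a)), cons(m(p(p(a)), cons(p(cons(p(a), cons(c, a))), 0), cons(0, p(p(p(a))))), 0), cons(0, p(c)))  →  m(p(p(a)), cons(p(cons(p(a), cons(c, a))), 0), cons(0, p(p(p(a)))))   [R3 at ε]
3. m(p(p(a)), cons(p(cons(p(a), cons(c, a))), 0), cons(0, p(p(p(a)))))  →  p(cons(p(a), cons(c, a)))   [R3 at ε]

p(cons(p(a), cons(c, a)))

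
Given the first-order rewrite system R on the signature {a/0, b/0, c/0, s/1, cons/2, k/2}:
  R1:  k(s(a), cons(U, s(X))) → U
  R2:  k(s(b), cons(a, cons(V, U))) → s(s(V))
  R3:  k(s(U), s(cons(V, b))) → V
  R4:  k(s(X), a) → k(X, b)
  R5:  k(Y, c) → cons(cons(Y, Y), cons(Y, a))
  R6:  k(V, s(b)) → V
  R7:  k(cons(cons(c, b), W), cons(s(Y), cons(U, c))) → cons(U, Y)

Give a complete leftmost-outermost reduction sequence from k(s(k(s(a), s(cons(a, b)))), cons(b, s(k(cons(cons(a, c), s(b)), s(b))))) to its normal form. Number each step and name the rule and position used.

b

1. k(s(k(s(a), s(cons(a, b)))), cons(b, s(k(cons(cons(a, c), s(b)), s(b)))))  →  k(s(a), cons(b, s(k(cons(cons(a, c), s(b)), s(b)))))   [R3 at 1.1]
2. k(s(a), cons(b, s(k(cons(cons(a, c), s(b)), s(b)))))  →  b   [R1 at ε]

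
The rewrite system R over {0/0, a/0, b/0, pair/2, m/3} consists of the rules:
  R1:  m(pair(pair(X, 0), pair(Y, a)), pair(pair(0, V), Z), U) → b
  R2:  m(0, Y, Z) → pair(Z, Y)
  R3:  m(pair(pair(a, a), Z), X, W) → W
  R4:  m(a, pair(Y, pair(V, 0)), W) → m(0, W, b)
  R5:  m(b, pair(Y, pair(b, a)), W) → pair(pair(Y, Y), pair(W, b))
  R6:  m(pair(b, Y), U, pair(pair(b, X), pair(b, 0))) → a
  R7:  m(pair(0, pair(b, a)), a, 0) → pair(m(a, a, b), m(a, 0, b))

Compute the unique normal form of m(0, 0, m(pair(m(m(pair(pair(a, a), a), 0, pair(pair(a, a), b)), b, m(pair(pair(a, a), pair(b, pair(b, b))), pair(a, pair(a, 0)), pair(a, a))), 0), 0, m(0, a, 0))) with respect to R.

pair(pair(0, a), 0)

1. m(0, 0, m(pair(m(m(pair(pair(a, a), a), 0, pair(pair(a, a), b)), b, m(pair(pair(a, a), pair(b, pair(b, b))), pair(a, pair(a, 0)), pair(a, a))), 0), 0, m(0, a, 0)))  →  pair(m(pair(m(m(pair(pair(a, a), a), 0, pair(pair(a, a), b)), b, m(pair(pair(a, a), pair(b, pair(b, b))), pair(a, pair(a, 0)), pair(a, a))), 0), 0, m(0, a, 0)), 0)   [R2 at ε]
2. pair(m(pair(m(m(pair(pair(a, a), a), 0, pair(pair(a, a), b)), b, m(pair(pair(a, a), pair(b, pair(b, b))), pair(a, pair(a, 0)), pair(a, a))), 0), 0, m(0, a, 0)), 0)  →  pair(m(pair(m(pair(pair(a, a), b), b, m(pair(pair(a, a), pair(b, pair(b, b))), pair(a, pair(a, 0)), pair(a, a))), 0), 0, m(0, a, 0)), 0)   [R3 at 1.1.1.1]
3. pair(m(pair(m(pair(pair(a, a), b), b, m(pair(pair(a, a), pair(b, pair(b, b))), pair(a, pair(a, 0)), pair(a, a))), 0), 0, m(0, a, 0)), 0)  →  pair(m(pair(m(pair(pair(a, a), pair(b, pair(b, b))), pair(a, pair(a, 0)), pair(a, a)), 0), 0, m(0, a, 0)), 0)   [R3 at 1.1.1]
4. pair(m(pair(m(pair(pair(a, a), pair(b, pair(b, b))), pair(a, pair(a, 0)), pair(a, a)), 0), 0, m(0, a, 0)), 0)  →  pair(m(pair(pair(a, a), 0), 0, m(0, a, 0)), 0)   [R3 at 1.1.1]
5. pair(m(pair(pair(a, a), 0), 0, m(0, a, 0)), 0)  →  pair(m(0, a, 0), 0)   [R3 at 1]
6. pair(m(0, a, 0), 0)  →  pair(pair(0, a), 0)   [R2 at 1]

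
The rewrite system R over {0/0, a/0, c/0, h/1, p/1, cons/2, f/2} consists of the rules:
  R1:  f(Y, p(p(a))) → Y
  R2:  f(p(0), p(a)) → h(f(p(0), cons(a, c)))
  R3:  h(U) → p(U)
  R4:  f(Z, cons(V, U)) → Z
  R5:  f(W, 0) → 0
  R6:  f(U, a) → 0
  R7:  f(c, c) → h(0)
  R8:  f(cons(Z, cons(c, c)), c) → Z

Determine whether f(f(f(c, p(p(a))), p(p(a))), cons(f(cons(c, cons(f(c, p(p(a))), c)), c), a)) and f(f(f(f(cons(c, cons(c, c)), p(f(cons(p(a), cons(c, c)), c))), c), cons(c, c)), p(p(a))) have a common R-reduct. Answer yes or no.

yes — NF(t₁) = c, NF(t₂) = c

Reduce t₁ = f(f(f(c, p(p(a))), p(p(a))), cons(f(cons(c, cons(f(c, p(p(a))), c)), c), a)):
1. f(f(f(c, p(p(a))), p(p(a))), cons(f(cons(c, cons(f(c, p(p(a))), c)), c), a))  →  f(f(c, p(p(a))), p(p(a)))   [R4 at ε]
2. f(f(c, p(p(a))), p(p(a)))  →  f(c, p(p(a)))   [R1 at ε]
3. f(c, p(p(a)))  →  c   [R1 at ε]

Reduce t₂ = f(f(f(f(cons(c, cons(c, c)), p(f(cons(p(a), cons(c, c)), c))), c), cons(c, c)), p(p(a))):
1. f(f(f(f(cons(c, cons(c, c)), p(f(cons(p(a), cons(c, c)), c))), c), cons(c, c)), p(p(a)))  →  f(f(f(cons(c, cons(c, c)), p(f(cons(p(a), cons(c, c)), c))), c), cons(c, c))   [R1 at ε]
2. f(f(f(cons(c, cons(c, c)), p(f(cons(p(a), cons(c, c)), c))), c), cons(c, c))  →  f(f(cons(c, cons(c, c)), p(f(cons(p(a), cons(c, c)), c))), c)   [R4 at ε]
3. f(f(cons(c, cons(c, c)), p(f(cons(p(a), cons(c, c)), c))), c)  →  f(f(cons(c, cons(c, c)), p(p(a))), c)   [R8 at 1.2.1]
4. f(f(cons(c, cons(c, c)), p(p(a))), c)  →  f(cons(c, cons(c, c)), c)   [R1 at 1]
5. f(cons(c, cons(c, c)), c)  →  c   [R8 at ε]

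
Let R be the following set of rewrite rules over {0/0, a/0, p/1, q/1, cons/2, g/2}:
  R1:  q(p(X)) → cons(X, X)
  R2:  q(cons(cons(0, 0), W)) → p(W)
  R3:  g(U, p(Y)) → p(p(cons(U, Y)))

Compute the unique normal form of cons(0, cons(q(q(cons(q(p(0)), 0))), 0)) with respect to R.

1. cons(0, cons(q(q(cons(q(p(0)), 0))), 0))  →  cons(0, cons(q(q(cons(cons(0, 0), 0))), 0))   [R1 at 2.1.1.1.1]
2. cons(0, cons(q(q(cons(cons(0, 0), 0))), 0))  →  cons(0, cons(q(p(0)), 0))   [R2 at 2.1.1]
3. cons(0, cons(q(p(0)), 0))  →  cons(0, cons(cons(0, 0), 0))   [R1 at 2.1]

cons(0, cons(cons(0, 0), 0))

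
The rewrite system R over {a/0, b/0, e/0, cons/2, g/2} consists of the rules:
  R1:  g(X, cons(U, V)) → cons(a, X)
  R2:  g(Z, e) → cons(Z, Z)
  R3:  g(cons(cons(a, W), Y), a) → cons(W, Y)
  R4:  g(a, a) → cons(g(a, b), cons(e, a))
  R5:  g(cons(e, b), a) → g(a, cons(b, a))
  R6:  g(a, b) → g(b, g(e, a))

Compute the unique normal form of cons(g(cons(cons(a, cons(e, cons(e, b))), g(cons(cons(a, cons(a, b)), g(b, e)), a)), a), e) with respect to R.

1. cons(g(cons(cons(a, cons(e, cons(e, b))), g(cons(cons(a, cons(a, b)), g(b, e)), a)), a), e)  →  cons(cons(cons(e, cons(e, b)), g(cons(cons(a, cons(a, b)), g(b, e)), a)), e)   [R3 at 1]
2. cons(cons(cons(e, cons(e, b)), g(cons(cons(a, cons(a, b)), g(b, e)), a)), e)  →  cons(cons(cons(e, cons(e, b)), cons(cons(a, b), g(b, e))), e)   [R3 at 1.2]
3. cons(cons(cons(e, cons(e, b)), cons(cons(a, b), g(b, e))), e)  →  cons(cons(cons(e, cons(e, b)), cons(cons(a, b), cons(b, b))), e)   [R2 at 1.2.2]

cons(cons(cons(e, cons(e, b)), cons(cons(a, b), cons(b, b))), e)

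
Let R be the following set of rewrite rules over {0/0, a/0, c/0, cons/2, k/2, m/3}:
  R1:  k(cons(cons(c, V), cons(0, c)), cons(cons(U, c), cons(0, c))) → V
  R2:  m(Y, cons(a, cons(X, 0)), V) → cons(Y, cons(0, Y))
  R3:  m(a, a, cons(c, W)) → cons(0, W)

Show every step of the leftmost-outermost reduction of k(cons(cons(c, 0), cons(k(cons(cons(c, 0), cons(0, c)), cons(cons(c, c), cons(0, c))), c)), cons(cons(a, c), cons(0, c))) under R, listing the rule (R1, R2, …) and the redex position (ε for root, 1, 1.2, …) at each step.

1. k(cons(cons(c, 0), cons(k(cons(cons(c, 0), cons(0, c)), cons(cons(c, c), cons(0, c))), c)), cons(cons(a, c), cons(0, c)))  →  k(cons(cons(c, 0), cons(0, c)), cons(cons(a, c), cons(0, c)))   [R1 at 1.2.1]
2. k(cons(cons(c, 0), cons(0, c)), cons(cons(a, c), cons(0, c)))  →  0   [R1 at ε]

0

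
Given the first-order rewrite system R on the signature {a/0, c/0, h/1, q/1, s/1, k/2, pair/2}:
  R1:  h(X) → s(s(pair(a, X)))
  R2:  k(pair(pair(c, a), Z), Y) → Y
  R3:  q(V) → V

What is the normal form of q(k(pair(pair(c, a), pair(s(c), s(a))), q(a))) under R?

1. q(k(pair(pair(c, a), pair(s(c), s(a))), q(a)))  →  k(pair(pair(c, a), pair(s(c), s(a))), q(a))   [R3 at ε]
2. k(pair(pair(c, a), pair(s(c), s(a))), q(a))  →  q(a)   [R2 at ε]
3. q(a)  →  a   [R3 at ε]

a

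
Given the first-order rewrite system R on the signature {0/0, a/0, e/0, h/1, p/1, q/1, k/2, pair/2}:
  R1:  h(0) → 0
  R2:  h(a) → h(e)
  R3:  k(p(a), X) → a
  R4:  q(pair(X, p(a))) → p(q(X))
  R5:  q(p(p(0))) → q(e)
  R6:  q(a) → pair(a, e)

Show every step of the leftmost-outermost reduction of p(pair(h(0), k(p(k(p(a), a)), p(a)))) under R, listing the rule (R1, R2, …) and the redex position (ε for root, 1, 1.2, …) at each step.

1. p(pair(h(0), k(p(k(p(a), a)), p(a))))  →  p(pair(0, k(p(k(p(a), a)), p(a))))   [R1 at 1.1]
2. p(pair(0, k(p(k(p(a), a)), p(a))))  →  p(pair(0, k(p(a), p(a))))   [R3 at 1.2.1.1]
3. p(pair(0, k(p(a), p(a))))  →  p(pair(0, a))   [R3 at 1.2]

p(pair(0, a))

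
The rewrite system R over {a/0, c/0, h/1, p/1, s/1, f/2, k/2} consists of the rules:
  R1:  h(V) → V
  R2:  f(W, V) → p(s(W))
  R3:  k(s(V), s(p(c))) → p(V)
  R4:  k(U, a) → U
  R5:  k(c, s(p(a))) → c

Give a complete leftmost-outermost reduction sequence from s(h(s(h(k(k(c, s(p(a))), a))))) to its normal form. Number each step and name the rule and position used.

s(s(c))

1. s(h(s(h(k(k(c, s(p(a))), a)))))  →  s(s(h(k(k(c, s(p(a))), a))))   [R1 at 1]
2. s(s(h(k(k(c, s(p(a))), a))))  →  s(s(k(k(c, s(p(a))), a)))   [R1 at 1.1]
3. s(s(k(k(c, s(p(a))), a)))  →  s(s(k(c, s(p(a)))))   [R4 at 1.1]
4. s(s(k(c, s(p(a)))))  →  s(s(c))   [R5 at 1.1]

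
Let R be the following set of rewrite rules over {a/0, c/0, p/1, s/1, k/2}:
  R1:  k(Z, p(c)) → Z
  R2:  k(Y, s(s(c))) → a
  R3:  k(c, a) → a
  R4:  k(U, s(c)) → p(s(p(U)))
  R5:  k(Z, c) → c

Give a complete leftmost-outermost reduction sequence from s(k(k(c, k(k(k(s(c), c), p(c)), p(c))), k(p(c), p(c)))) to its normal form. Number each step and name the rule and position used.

1. s(k(k(c, k(k(k(s(c), c), p(c)), p(c))), k(p(c), p(c))))  →  s(k(k(c, k(k(s(c), c), p(c))), k(p(c), p(c))))   [R1 at 1.1.2]
2. s(k(k(c, k(k(s(c), c), p(c))), k(p(c), p(c))))  →  s(k(k(c, k(s(c), c)), k(p(c), p(c))))   [R1 at 1.1.2]
3. s(k(k(c, k(s(c), c)), k(p(c), p(c))))  →  s(k(k(c, c), k(p(c), p(c))))   [R5 at 1.1.2]
4. s(k(k(c, c), k(p(c), p(c))))  →  s(k(c, k(p(c), p(c))))   [R5 at 1.1]
5. s(k(c, k(p(c), p(c))))  →  s(k(c, p(c)))   [R1 at 1.2]
6. s(k(c, p(c)))  →  s(c)   [R1 at 1]

s(c)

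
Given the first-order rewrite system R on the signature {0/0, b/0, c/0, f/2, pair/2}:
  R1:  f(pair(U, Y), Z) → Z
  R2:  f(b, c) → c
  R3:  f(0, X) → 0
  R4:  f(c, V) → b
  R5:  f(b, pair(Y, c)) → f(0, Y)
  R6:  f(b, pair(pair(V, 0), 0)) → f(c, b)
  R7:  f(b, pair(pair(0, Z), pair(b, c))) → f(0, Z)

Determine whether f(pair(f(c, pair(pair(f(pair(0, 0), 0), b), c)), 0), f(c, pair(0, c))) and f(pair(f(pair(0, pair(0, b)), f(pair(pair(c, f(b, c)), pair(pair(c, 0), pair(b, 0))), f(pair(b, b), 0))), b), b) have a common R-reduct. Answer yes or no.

yes — NF(t₁) = b, NF(t₂) = b

Reduce t₁ = f(pair(f(c, pair(pair(f(pair(0, 0), 0), b), c)), 0), f(c, pair(0, c))):
1. f(pair(f(c, pair(pair(f(pair(0, 0), 0), b), c)), 0), f(c, pair(0, c)))  →  f(c, pair(0, c))   [R1 at ε]
2. f(c, pair(0, c))  →  b   [R4 at ε]

Reduce t₂ = f(pair(f(pair(0, pair(0, b)), f(pair(pair(c, f(b, c)), pair(pair(c, 0), pair(b, 0))), f(pair(b, b), 0))), b), b):
1. f(pair(f(pair(0, pair(0, b)), f(pair(pair(c, f(b, c)), pair(pair(c, 0), pair(b, 0))), f(pair(b, b), 0))), b), b)  →  b   [R1 at ε]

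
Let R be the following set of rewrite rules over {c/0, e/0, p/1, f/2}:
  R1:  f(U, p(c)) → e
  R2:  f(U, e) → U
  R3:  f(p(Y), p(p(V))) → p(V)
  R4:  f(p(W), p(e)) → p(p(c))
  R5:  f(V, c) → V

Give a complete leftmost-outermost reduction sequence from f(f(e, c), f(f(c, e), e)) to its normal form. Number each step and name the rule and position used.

e

1. f(f(e, c), f(f(c, e), e))  →  f(e, f(f(c, e), e))   [R5 at 1]
2. f(e, f(f(c, e), e))  →  f(e, f(c, e))   [R2 at 2]
3. f(e, f(c, e))  →  f(e, c)   [R2 at 2]
4. f(e, c)  →  e   [R5 at ε]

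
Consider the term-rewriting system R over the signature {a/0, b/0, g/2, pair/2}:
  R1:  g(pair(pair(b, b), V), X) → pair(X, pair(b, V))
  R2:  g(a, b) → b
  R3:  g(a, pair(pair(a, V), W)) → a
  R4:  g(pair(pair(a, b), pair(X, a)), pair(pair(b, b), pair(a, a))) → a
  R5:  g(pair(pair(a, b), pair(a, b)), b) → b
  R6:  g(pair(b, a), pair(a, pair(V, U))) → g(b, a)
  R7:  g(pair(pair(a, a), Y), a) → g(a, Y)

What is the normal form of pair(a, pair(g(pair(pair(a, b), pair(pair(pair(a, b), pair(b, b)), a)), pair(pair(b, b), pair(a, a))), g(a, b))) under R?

pair(a, pair(a, b))

1. pair(a, pair(g(pair(pair(a, b), pair(pair(pair(a, b), pair(b, b)), a)), pair(pair(b, b), pair(a, a))), g(a, b)))  →  pair(a, pair(a, g(a, b)))   [R4 at 2.1]
2. pair(a, pair(a, g(a, b)))  →  pair(a, pair(a, b))   [R2 at 2.2]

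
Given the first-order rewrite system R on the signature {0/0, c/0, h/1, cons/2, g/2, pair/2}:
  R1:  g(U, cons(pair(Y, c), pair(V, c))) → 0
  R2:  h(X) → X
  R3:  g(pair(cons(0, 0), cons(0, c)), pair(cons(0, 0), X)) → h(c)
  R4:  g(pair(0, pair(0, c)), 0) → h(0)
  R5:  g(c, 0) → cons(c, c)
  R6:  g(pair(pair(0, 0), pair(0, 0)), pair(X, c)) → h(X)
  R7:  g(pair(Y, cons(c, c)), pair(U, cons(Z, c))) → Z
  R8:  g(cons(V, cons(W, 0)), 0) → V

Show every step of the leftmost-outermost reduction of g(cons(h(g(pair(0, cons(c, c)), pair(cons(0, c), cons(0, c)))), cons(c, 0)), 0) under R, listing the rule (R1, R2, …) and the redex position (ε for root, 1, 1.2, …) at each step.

1. g(cons(h(g(pair(0, cons(c, c)), pair(cons(0, c), cons(0, c)))), cons(c, 0)), 0)  →  h(g(pair(0, cons(c, c)), pair(cons(0, c), cons(0, c))))   [R8 at ε]
2. h(g(pair(0, cons(c, c)), pair(cons(0, c), cons(0, c))))  →  g(pair(0, cons(c, c)), pair(cons(0, c), cons(0, c)))   [R2 at ε]
3. g(pair(0, cons(c, c)), pair(cons(0, c), cons(0, c)))  →  0   [R7 at ε]

0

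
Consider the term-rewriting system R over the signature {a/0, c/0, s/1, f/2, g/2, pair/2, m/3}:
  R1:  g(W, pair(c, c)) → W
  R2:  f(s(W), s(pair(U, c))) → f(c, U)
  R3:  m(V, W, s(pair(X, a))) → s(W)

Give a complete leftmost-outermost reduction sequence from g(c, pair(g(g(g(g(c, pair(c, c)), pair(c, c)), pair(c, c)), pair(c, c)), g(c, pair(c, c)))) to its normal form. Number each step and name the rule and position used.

c

1. g(c, pair(g(g(g(g(c, pair(c, c)), pair(c, c)), pair(c, c)), pair(c, c)), g(c, pair(c, c))))  →  g(c, pair(g(g(g(c, pair(c, c)), pair(c, c)), pair(c, c)), g(c, pair(c, c))))   [R1 at 2.1]
2. g(c, pair(g(g(g(c, pair(c, c)), pair(c, c)), pair(c, c)), g(c, pair(c, c))))  →  g(c, pair(g(g(c, pair(c, c)), pair(c, c)), g(c, pair(c, c))))   [R1 at 2.1]
3. g(c, pair(g(g(c, pair(c, c)), pair(c, c)), g(c, pair(c, c))))  →  g(c, pair(g(c, pair(c, c)), g(c, pair(c, c))))   [R1 at 2.1]
4. g(c, pair(g(c, pair(c, c)), g(c, pair(c, c))))  →  g(c, pair(c, g(c, pair(c, c))))   [R1 at 2.1]
5. g(c, pair(c, g(c, pair(c, c))))  →  g(c, pair(c, c))   [R1 at 2.2]
6. g(c, pair(c, c))  →  c   [R1 at ε]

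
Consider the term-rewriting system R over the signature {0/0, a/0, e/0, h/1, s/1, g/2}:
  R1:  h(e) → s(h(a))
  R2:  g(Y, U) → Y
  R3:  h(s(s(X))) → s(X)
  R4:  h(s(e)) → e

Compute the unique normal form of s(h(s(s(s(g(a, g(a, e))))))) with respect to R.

s(s(s(a)))

1. s(h(s(s(s(g(a, g(a, e)))))))  →  s(s(s(g(a, g(a, e)))))   [R3 at 1]
2. s(s(s(g(a, g(a, e)))))  →  s(s(s(a)))   [R2 at 1.1.1]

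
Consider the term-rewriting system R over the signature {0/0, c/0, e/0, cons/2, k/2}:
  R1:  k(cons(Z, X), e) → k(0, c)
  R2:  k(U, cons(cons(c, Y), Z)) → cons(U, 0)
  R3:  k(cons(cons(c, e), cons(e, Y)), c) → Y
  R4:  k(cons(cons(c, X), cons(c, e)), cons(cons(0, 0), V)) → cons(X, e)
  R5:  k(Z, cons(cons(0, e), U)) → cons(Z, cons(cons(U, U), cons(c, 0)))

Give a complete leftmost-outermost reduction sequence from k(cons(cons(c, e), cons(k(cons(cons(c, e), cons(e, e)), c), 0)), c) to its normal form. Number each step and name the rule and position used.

1. k(cons(cons(c, e), cons(k(cons(cons(c, e), cons(e, e)), c), 0)), c)  →  k(cons(cons(c, e), cons(e, 0)), c)   [R3 at 1.2.1]
2. k(cons(cons(c, e), cons(e, 0)), c)  →  0   [R3 at ε]

0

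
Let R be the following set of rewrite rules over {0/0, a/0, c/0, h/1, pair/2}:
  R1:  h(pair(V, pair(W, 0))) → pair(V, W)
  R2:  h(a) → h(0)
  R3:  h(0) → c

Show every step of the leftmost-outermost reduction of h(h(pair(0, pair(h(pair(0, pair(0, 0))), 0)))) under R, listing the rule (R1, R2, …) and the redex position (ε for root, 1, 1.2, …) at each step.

pair(0, 0)

1. h(h(pair(0, pair(h(pair(0, pair(0, 0))), 0))))  →  h(pair(0, h(pair(0, pair(0, 0)))))   [R1 at 1]
2. h(pair(0, h(pair(0, pair(0, 0)))))  →  h(pair(0, pair(0, 0)))   [R1 at 1.2]
3. h(pair(0, pair(0, 0)))  →  pair(0, 0)   [R1 at ε]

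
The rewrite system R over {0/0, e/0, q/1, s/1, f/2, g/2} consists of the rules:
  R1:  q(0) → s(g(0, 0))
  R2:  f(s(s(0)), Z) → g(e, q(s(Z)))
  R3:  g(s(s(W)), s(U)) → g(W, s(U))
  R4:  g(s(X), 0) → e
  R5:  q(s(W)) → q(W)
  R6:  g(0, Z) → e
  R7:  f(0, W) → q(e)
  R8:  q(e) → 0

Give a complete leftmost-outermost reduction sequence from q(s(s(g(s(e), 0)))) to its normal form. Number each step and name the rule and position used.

0

1. q(s(s(g(s(e), 0))))  →  q(s(g(s(e), 0)))   [R5 at ε]
2. q(s(g(s(e), 0)))  →  q(g(s(e), 0))   [R5 at ε]
3. q(g(s(e), 0))  →  q(e)   [R4 at 1]
4. q(e)  →  0   [R8 at ε]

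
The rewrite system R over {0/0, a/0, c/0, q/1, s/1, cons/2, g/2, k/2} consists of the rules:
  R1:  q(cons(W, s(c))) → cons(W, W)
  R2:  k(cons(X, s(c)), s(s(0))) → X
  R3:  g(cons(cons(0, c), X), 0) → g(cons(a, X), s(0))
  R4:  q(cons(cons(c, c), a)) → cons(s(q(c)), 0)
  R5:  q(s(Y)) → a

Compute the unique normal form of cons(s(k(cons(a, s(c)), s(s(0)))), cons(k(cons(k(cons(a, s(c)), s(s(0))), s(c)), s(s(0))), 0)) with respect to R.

1. cons(s(k(cons(a, s(c)), s(s(0)))), cons(k(cons(k(cons(a, s(c)), s(s(0))), s(c)), s(s(0))), 0))  →  cons(s(a), cons(k(cons(k(cons(a, s(c)), s(s(0))), s(c)), s(s(0))), 0))   [R2 at 1.1]
2. cons(s(a), cons(k(cons(k(cons(a, s(c)), s(s(0))), s(c)), s(s(0))), 0))  →  cons(s(a), cons(k(cons(a, s(c)), s(s(0))), 0))   [R2 at 2.1]
3. cons(s(a), cons(k(cons(a, s(c)), s(s(0))), 0))  →  cons(s(a), cons(a, 0))   [R2 at 2.1]

cons(s(a), cons(a, 0))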